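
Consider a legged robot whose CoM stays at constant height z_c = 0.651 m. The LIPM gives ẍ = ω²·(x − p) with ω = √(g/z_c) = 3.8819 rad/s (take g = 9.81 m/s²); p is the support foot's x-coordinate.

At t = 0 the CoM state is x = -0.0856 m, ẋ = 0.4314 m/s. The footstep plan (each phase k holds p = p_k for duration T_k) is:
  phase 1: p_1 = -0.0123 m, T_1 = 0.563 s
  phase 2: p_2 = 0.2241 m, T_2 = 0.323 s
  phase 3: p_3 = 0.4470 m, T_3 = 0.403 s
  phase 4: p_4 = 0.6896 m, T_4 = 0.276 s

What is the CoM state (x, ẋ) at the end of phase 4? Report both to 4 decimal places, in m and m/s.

x = 1.1756, ẋ = 2.2916

phase 1: p=-0.0123, T=0.563, ωT=2.185510, cosh=4.503801, sinh=4.391380; start (x,ẋ)=(-0.085600, 0.431400) → end (x,ẋ)=(0.145591, 0.693402)
phase 2: p=0.2241, T=0.323, ωT=1.253854, cosh=1.894611, sinh=1.609208; start (x,ẋ)=(0.145591, 0.693402) → end (x,ẋ)=(0.362799, 0.823295)
phase 3: p=0.4470, T=0.403, ωT=1.564406, cosh=2.494523, sinh=2.285311; start (x,ẋ)=(0.362799, 0.823295) → end (x,ẋ)=(0.721640, 1.306752)
phase 4: p=0.6896, T=0.276, ωT=1.071404, cosh=1.631002, sinh=1.288475; start (x,ẋ)=(0.721640, 1.306752) → end (x,ẋ)=(1.175593, 2.291571)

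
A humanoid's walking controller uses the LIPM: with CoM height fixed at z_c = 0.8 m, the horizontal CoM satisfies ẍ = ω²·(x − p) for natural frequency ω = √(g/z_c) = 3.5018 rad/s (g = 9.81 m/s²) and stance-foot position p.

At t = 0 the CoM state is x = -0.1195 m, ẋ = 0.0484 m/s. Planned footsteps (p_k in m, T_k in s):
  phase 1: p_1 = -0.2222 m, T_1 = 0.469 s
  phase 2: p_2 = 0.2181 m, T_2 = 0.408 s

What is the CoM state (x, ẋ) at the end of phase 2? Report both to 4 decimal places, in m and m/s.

x = 0.5050, ẋ = 1.3598

phase 1: p=-0.2222, T=0.469, ωT=1.642344, cosh=2.680397, sinh=2.486871; start (x,ẋ)=(-0.119500, 0.048400) → end (x,ẋ)=(0.087449, 1.024097)
phase 2: p=0.2181, T=0.408, ωT=1.428734, cosh=2.206513, sinh=1.966901; start (x,ẋ)=(0.087449, 1.024097) → end (x,ẋ)=(0.505034, 1.359799)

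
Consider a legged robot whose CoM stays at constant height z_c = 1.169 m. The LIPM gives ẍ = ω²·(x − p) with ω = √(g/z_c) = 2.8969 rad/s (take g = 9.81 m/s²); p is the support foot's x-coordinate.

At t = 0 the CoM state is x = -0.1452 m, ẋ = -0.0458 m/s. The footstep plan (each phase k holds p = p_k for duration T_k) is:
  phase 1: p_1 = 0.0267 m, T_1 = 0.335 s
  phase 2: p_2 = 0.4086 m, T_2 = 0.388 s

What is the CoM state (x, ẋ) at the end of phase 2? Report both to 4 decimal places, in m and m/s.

x = -1.0128, ẋ = -3.7026

phase 1: p=0.0267, T=0.335, ωT=0.970462, cosh=1.509035, sinh=1.130127; start (x,ẋ)=(-0.145200, -0.045800) → end (x,ẋ)=(-0.250570, -0.631891)
phase 2: p=0.4086, T=0.388, ωT=1.123997, cosh=1.701054, sinh=1.376076; start (x,ẋ)=(-0.250570, -0.631891) → end (x,ẋ)=(-1.012843, -3.702567)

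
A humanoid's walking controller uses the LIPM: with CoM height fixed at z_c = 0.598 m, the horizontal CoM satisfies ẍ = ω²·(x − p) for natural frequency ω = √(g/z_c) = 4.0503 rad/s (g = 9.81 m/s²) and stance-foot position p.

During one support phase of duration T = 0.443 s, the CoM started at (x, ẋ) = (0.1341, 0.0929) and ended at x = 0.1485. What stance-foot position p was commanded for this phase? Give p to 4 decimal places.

p = 0.1593

ωT = 4.0503·0.443 = 1.794283; cosh(ωT) = 3.090703, sinh(ωT) = 2.924457
x(T) = p + (x₀−p)·cosh(ωT) + (ẋ₀/ω)·sinh(ωT) ⇒ p·(1 − cosh) = x(T) − x₀·cosh − (ẋ₀/ω)·sinh
numerator   = 0.1485 − (0.1341)·3.090703 − (0.0929/4.0503)·2.924457 = -0.333040
denominator = 1 − 3.090703 = -2.090703
p = -0.333040 / -2.090703 = 0.1593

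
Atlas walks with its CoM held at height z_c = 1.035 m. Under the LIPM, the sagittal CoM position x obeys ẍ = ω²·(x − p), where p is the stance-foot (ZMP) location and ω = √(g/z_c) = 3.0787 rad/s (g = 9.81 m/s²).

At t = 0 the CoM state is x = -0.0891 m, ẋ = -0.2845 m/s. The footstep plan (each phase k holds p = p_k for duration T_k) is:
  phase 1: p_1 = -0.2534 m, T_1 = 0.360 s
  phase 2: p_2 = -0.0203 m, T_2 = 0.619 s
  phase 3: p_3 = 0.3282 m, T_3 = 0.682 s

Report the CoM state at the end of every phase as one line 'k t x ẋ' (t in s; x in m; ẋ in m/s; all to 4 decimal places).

phase 1: p=-0.2534, T=0.360, ωT=1.108332, cosh=1.679705, sinh=1.349596; start (x,ẋ)=(-0.089100, -0.284500) → end (x,ẋ)=(-0.102139, 0.204791)
phase 2: p=-0.0203, T=0.619, ωT=1.905715, cosh=3.436466, sinh=3.287750; start (x,ẋ)=(-0.102139, 0.204791) → end (x,ẋ)=(-0.082842, -0.124622)
phase 3: p=0.3282, T=0.682, ωT=2.099673, cosh=4.143000, sinh=4.020503; start (x,ẋ)=(-0.082842, -0.124622) → end (x,ẋ)=(-1.537493, -5.604159)

1 0.3600 -0.1021 0.2048
2 0.9790 -0.0828 -0.1246
3 1.6610 -1.5375 -5.6042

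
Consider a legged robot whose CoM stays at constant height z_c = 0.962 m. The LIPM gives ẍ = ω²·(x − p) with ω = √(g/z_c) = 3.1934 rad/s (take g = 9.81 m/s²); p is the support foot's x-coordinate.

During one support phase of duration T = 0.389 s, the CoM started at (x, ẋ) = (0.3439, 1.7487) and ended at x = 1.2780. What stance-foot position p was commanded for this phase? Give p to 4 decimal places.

ωT = 3.1934·0.389 = 1.242233; cosh(ωT) = 1.876038, sinh(ωT) = 1.587299
x(T) = p + (x₀−p)·cosh(ωT) + (ẋ₀/ω)·sinh(ωT) ⇒ p·(1 − cosh) = x(T) − x₀·cosh − (ẋ₀/ω)·sinh
numerator   = 1.2780 − (0.3439)·1.876038 − (1.7487/3.1934)·1.587299 = -0.236372
denominator = 1 − 1.876038 = -0.876038
p = -0.236372 / -0.876038 = 0.2698

p = 0.2698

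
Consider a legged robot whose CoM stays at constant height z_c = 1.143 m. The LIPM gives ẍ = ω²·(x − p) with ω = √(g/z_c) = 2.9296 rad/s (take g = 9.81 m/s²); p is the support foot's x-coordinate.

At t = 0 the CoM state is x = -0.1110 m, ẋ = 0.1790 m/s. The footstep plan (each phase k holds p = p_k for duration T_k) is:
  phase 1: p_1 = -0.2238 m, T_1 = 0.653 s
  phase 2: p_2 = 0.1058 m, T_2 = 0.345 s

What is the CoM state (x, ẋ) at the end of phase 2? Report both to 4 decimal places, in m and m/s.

x = 1.2126, ẋ = 3.5858

phase 1: p=-0.2238, T=0.653, ωT=1.913029, cosh=3.460603, sinh=3.312971; start (x,ẋ)=(-0.111000, 0.179000) → end (x,ẋ)=(0.368980, 1.714248)
phase 2: p=0.1058, T=0.345, ωT=1.010712, cosh=1.555758, sinh=1.191798; start (x,ẋ)=(0.368980, 1.714248) → end (x,ẋ)=(1.212623, 3.585848)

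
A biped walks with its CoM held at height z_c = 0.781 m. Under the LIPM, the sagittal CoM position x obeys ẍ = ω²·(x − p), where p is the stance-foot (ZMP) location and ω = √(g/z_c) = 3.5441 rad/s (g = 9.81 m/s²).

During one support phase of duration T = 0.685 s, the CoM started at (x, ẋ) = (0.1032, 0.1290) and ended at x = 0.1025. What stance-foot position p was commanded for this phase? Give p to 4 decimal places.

p = 0.1468

ωT = 3.5441·0.685 = 2.427709; cosh(ωT) = 5.710561, sinh(ωT) = 5.622322
x(T) = p + (x₀−p)·cosh(ωT) + (ẋ₀/ω)·sinh(ωT) ⇒ p·(1 − cosh) = x(T) − x₀·cosh − (ẋ₀/ω)·sinh
numerator   = 0.1025 − (0.1032)·5.710561 − (0.1290/3.5441)·5.622322 = -0.691474
denominator = 1 − 5.710561 = -4.710561
p = -0.691474 / -4.710561 = 0.1468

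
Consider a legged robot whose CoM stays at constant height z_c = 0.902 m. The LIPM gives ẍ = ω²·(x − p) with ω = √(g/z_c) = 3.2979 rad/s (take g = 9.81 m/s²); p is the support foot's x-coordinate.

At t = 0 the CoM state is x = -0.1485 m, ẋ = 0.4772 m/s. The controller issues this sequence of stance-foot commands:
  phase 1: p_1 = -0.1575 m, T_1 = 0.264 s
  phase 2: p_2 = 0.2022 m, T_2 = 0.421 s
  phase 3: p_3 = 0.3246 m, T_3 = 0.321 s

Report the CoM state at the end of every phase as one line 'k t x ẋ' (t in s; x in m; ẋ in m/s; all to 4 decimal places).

1 0.2640 -0.0024 0.6990
2 0.6850 0.1651 0.2203
3 1.0060 0.1517 -0.3113

phase 1: p=-0.1575, T=0.264, ωT=0.870646, cosh=1.403567, sinh=0.984886; start (x,ẋ)=(-0.148500, 0.477200) → end (x,ẋ)=(-0.002357, 0.699015)
phase 2: p=0.2022, T=0.421, ωT=1.388416, cosh=2.128983, sinh=1.879512; start (x,ẋ)=(-0.002357, 0.699015) → end (x,ẋ)=(0.165079, 0.220256)
phase 3: p=0.3246, T=0.321, ωT=1.058626, cosh=1.614670, sinh=1.267738; start (x,ẋ)=(0.165079, 0.220256) → end (x,ẋ)=(0.151694, -0.311297)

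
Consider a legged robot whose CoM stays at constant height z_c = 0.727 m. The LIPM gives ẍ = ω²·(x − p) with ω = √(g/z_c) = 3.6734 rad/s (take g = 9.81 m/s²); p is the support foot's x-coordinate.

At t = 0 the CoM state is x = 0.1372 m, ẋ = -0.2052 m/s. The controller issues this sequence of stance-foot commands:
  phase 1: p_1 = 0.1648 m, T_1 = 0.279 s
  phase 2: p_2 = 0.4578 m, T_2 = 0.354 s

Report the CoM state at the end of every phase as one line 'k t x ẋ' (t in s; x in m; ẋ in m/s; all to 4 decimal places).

1 0.2790 0.0536 -0.4458
2 0.6330 -0.5454 -3.4020

phase 1: p=0.1648, T=0.279, ωT=1.024879, cosh=1.572799, sinh=1.213959; start (x,ẋ)=(0.137200, -0.205200) → end (x,ẋ)=(0.053578, -0.445816)
phase 2: p=0.4578, T=0.354, ωT=1.300384, cosh=1.971566, sinh=1.699139; start (x,ẋ)=(0.053578, -0.445816) → end (x,ẋ)=(-0.545364, -3.401956)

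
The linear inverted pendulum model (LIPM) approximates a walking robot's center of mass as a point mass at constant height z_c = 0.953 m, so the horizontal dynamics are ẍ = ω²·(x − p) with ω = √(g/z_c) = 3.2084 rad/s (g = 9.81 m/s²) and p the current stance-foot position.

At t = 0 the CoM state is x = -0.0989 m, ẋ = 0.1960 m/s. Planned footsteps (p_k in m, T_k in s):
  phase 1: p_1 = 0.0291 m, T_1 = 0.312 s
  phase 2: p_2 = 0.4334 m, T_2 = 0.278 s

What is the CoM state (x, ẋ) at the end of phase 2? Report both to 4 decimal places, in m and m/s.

phase 1: p=0.0291, T=0.312, ωT=1.001021, cosh=1.544281, sinh=1.176777; start (x,ẋ)=(-0.098900, 0.196000) → end (x,ẋ)=(-0.096679, -0.180594)
phase 2: p=0.4334, T=0.278, ωT=0.891935, cosh=1.424854, sinh=1.014992; start (x,ẋ)=(-0.096679, -0.180594) → end (x,ẋ)=(-0.379017, -1.983524)

x = -0.3790, ẋ = -1.9835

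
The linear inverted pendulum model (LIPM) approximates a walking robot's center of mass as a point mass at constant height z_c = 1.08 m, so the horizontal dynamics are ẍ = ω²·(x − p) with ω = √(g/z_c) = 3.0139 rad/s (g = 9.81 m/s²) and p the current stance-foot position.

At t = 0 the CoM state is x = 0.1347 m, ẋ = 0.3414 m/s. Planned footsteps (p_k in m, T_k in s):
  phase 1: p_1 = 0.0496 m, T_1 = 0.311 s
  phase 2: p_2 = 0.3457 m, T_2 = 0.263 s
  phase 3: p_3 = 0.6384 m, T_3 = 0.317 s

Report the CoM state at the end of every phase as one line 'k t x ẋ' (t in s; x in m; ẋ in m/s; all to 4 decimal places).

phase 1: p=0.0496, T=0.311, ωT=0.937323, cosh=1.472406, sinh=1.080731; start (x,ẋ)=(0.134700, 0.341400) → end (x,ẋ)=(0.297322, 0.779868)
phase 2: p=0.3457, T=0.263, ωT=0.792656, cosh=1.330948, sinh=0.878307; start (x,ẋ)=(0.297322, 0.779868) → end (x,ẋ)=(0.508579, 0.909901)
phase 3: p=0.6384, T=0.317, ωT=0.955406, cosh=1.492191, sinh=1.107535; start (x,ẋ)=(0.508579, 0.909901) → end (x,ẋ)=(0.779050, 0.924405)

1 0.3110 0.2973 0.7799
2 0.5740 0.5086 0.9099
3 0.8910 0.7790 0.9244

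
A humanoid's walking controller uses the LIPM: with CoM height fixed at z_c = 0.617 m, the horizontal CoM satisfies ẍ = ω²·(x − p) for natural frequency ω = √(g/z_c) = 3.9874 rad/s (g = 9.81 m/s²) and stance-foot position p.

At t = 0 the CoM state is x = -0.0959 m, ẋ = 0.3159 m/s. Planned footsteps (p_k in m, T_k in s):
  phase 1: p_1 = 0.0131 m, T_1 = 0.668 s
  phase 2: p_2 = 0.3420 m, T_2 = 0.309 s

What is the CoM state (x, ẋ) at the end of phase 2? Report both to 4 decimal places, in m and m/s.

x = -1.0040, ẋ = -4.9693

phase 1: p=0.0131, T=0.668, ωT=2.663583, cosh=7.208653, sinh=7.138955; start (x,ẋ)=(-0.095900, 0.315900) → end (x,ẋ)=(-0.207063, -0.825566)
phase 2: p=0.3420, T=0.309, ωT=1.232107, cosh=1.860061, sinh=1.568383; start (x,ẋ)=(-0.207063, -0.825566) → end (x,ẋ)=(-1.004014, -4.969316)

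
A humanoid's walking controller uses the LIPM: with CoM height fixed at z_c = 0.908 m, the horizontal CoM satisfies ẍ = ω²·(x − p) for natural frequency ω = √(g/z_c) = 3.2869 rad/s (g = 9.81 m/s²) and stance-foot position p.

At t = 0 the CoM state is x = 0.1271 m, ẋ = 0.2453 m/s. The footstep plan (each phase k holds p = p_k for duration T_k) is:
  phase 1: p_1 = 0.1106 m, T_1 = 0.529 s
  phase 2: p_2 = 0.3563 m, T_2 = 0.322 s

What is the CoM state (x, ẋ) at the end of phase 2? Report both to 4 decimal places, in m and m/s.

phase 1: p=0.1106, T=0.529, ωT=1.738770, cosh=2.933038, sinh=2.757302; start (x,ẋ)=(0.127100, 0.245300) → end (x,ẋ)=(0.364771, 0.869013)
phase 2: p=0.3563, T=0.322, ωT=1.058382, cosh=1.614360, sinh=1.267344; start (x,ẋ)=(0.364771, 0.869013) → end (x,ẋ)=(0.705045, 1.438190)

x = 0.7050, ẋ = 1.4382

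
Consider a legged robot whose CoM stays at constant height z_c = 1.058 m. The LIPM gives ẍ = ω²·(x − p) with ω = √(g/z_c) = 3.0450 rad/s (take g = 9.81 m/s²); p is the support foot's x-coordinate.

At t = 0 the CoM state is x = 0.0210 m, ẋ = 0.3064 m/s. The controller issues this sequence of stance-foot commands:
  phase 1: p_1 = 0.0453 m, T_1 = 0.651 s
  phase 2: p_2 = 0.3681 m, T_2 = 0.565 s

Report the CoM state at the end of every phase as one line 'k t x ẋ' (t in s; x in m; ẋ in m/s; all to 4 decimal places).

phase 1: p=0.0453, T=0.651, ωT=1.982295, cosh=3.698568, sinh=3.560816; start (x,ẋ)=(0.021000, 0.306400) → end (x,ẋ)=(0.313728, 0.869764)
phase 2: p=0.3681, T=0.565, ωT=1.720425, cosh=2.882946, sinh=2.703956; start (x,ẋ)=(0.313728, 0.869764) → end (x,ẋ)=(0.983699, 2.059811)

1 0.6510 0.3137 0.8698
2 1.2160 0.9837 2.0598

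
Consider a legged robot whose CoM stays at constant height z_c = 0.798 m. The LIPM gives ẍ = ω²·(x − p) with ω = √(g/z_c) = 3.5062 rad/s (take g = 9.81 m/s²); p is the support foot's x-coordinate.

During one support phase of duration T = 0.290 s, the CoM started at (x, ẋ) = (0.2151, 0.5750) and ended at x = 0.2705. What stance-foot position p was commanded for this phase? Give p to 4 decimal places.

ωT = 3.5062·0.290 = 1.016798; cosh(ωT) = 1.563040, sinh(ωT) = 1.201289
x(T) = p + (x₀−p)·cosh(ωT) + (ẋ₀/ω)·sinh(ωT) ⇒ p·(1 − cosh) = x(T) − x₀·cosh − (ẋ₀/ω)·sinh
numerator   = 0.2705 − (0.2151)·1.563040 − (0.5750/3.5062)·1.201289 = -0.262716
denominator = 1 − 1.563040 = -0.563040
p = -0.262716 / -0.563040 = 0.4666

p = 0.4666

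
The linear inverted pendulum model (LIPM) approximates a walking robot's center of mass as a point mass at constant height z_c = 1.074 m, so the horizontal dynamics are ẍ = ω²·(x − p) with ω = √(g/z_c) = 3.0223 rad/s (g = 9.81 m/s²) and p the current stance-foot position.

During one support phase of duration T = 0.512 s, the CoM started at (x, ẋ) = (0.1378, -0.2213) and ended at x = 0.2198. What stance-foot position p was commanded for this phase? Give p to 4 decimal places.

ωT = 3.0223·0.512 = 1.547418; cosh(ωT) = 2.456058, sinh(ωT) = 2.243261
x(T) = p + (x₀−p)·cosh(ωT) + (ẋ₀/ω)·sinh(ωT) ⇒ p·(1 − cosh) = x(T) − x₀·cosh − (ẋ₀/ω)·sinh
numerator   = 0.2198 − (0.1378)·2.456058 − (-0.2213/3.0223)·2.243261 = 0.045612
denominator = 1 − 2.456058 = -1.456058
p = 0.045612 / -1.456058 = -0.0313

p = -0.0313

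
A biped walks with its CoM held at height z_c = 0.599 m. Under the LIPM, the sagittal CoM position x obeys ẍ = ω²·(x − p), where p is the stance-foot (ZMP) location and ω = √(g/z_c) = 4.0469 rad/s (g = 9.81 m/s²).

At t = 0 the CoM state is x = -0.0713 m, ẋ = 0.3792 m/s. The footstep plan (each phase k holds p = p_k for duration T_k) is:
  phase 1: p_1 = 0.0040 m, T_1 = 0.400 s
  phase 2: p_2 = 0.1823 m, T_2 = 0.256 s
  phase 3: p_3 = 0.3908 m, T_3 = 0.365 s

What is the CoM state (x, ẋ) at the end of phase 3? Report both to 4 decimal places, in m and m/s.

x = -0.6255, ẋ = -3.8507

phase 1: p=0.0040, T=0.400, ωT=1.618760, cosh=2.622486, sinh=2.424342; start (x,ẋ)=(-0.071300, 0.379200) → end (x,ẋ)=(0.033691, 0.255673)
phase 2: p=0.1823, T=0.256, ωT=1.036006, cosh=1.586405, sinh=1.231536; start (x,ẋ)=(0.033691, 0.255673) → end (x,ẋ)=(0.024351, -0.335052)
phase 3: p=0.3908, T=0.365, ωT=1.477119, cosh=2.304300, sinh=2.076006; start (x,ẋ)=(0.024351, -0.335052) → end (x,ẋ)=(-0.625485, -3.850738)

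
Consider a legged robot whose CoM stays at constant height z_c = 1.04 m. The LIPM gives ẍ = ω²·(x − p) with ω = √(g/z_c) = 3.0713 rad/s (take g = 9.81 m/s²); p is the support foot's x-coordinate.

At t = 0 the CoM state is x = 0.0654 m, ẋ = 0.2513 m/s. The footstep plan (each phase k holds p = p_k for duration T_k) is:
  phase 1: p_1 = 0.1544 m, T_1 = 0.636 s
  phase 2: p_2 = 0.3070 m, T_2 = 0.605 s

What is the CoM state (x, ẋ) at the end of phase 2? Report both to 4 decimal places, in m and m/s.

x = -0.3583, ẋ = -1.9586

phase 1: p=0.1544, T=0.636, ωT=1.953347, cosh=3.597025, sinh=3.455226; start (x,ẋ)=(0.065400, 0.251300) → end (x,ẋ)=(0.116978, -0.040539)
phase 2: p=0.3070, T=0.605, ωT=1.858136, cosh=3.283870, sinh=3.127907; start (x,ẋ)=(0.116978, -0.040539) → end (x,ẋ)=(-0.358292, -1.958613)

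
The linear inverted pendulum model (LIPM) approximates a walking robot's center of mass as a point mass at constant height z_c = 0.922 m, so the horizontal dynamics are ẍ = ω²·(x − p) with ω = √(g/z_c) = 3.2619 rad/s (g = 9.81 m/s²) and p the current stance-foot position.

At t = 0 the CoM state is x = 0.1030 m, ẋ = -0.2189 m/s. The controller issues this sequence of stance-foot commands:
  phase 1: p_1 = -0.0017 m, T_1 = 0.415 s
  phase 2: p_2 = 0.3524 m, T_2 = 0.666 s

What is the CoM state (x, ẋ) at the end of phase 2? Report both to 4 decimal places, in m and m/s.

x = -0.5808, ẋ = -2.9288

phase 1: p=-0.0017, T=0.415, ωT=1.353688, cosh=2.064983, sinh=1.806697; start (x,ẋ)=(0.103000, -0.218900) → end (x,ẋ)=(0.093260, 0.165000)
phase 2: p=0.3524, T=0.666, ωT=2.172425, cosh=4.446727, sinh=4.332826; start (x,ẋ)=(0.093260, 0.165000) → end (x,ẋ)=(-0.580754, -2.928783)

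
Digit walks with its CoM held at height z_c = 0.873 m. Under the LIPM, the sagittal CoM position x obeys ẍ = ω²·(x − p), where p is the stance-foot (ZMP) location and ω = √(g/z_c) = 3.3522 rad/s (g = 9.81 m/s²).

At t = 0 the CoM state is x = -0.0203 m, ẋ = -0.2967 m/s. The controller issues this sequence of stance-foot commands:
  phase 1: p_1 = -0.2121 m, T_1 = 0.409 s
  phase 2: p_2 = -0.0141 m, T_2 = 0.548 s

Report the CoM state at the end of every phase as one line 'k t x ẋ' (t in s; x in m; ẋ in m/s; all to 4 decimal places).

1 0.4090 0.0269 0.5628
2 0.9570 0.6315 2.2321

phase 1: p=-0.2121, T=0.409, ωT=1.371050, cosh=2.096662, sinh=1.842822; start (x,ẋ)=(-0.020300, -0.296700) → end (x,ẋ)=(0.026933, 0.562766)
phase 2: p=-0.0141, T=0.548, ωT=1.837006, cosh=3.218503, sinh=3.059209; start (x,ẋ)=(0.026933, 0.562766) → end (x,ẋ)=(0.631545, 2.232066)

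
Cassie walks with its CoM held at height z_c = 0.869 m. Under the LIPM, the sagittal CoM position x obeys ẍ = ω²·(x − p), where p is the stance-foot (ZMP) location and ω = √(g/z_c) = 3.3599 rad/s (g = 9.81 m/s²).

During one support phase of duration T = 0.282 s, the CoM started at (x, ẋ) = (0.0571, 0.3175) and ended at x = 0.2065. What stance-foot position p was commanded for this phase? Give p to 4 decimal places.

ωT = 3.3599·0.282 = 0.947492; cosh(ωT) = 1.483472, sinh(ωT) = 1.095760
x(T) = p + (x₀−p)·cosh(ωT) + (ẋ₀/ω)·sinh(ωT) ⇒ p·(1 − cosh) = x(T) − x₀·cosh − (ẋ₀/ω)·sinh
numerator   = 0.2065 − (0.0571)·1.483472 − (0.3175/3.3599)·1.095760 = 0.018248
denominator = 1 − 1.483472 = -0.483472
p = 0.018248 / -0.483472 = -0.0377

p = -0.0377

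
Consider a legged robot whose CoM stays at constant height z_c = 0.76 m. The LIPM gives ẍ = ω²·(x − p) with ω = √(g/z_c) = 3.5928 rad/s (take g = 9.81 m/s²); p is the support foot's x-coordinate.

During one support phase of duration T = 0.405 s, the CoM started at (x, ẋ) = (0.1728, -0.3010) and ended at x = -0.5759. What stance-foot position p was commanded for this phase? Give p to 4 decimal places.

p = 0.6326

ωT = 3.5928·0.405 = 1.455084; cosh(ωT) = 2.259112, sinh(ωT) = 2.025731
x(T) = p + (x₀−p)·cosh(ωT) + (ẋ₀/ω)·sinh(ωT) ⇒ p·(1 − cosh) = x(T) − x₀·cosh − (ẋ₀/ω)·sinh
numerator   = -0.5759 − (0.1728)·2.259112 − (-0.3010/3.5928)·2.025731 = -0.796561
denominator = 1 − 2.259112 = -1.259112
p = -0.796561 / -1.259112 = 0.6326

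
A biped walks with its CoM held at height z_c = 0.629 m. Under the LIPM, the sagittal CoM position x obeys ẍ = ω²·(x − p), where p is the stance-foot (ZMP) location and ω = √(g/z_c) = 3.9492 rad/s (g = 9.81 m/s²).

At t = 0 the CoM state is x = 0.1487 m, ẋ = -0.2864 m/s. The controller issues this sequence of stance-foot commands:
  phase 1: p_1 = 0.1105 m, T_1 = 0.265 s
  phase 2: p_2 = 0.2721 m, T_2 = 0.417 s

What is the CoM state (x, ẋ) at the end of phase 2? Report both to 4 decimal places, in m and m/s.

x = -0.4128, ẋ = -2.6113

phase 1: p=0.1105, T=0.265, ωT=1.046538, cosh=1.599463, sinh=1.248312; start (x,ẋ)=(0.148700, -0.286400) → end (x,ẋ)=(0.081071, -0.269767)
phase 2: p=0.2721, T=0.417, ωT=1.646816, cosh=2.691546, sinh=2.498883; start (x,ẋ)=(0.081071, -0.269767) → end (x,ẋ)=(-0.412761, -2.611280)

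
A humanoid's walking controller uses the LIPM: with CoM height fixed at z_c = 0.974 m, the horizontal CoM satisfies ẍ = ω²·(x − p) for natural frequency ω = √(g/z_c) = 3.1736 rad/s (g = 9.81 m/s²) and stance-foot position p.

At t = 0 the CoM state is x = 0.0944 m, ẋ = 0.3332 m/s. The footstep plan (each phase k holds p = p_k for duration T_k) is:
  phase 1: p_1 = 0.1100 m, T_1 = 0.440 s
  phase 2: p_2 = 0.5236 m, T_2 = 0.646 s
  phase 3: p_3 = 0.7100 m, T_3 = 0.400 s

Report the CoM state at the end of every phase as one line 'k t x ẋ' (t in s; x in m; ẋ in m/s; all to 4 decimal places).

1 0.4400 0.2757 0.6205
2 1.0860 0.2915 -0.5555
3 1.4860 -0.3804 -3.2434

phase 1: p=0.1100, T=0.440, ωT=1.396384, cosh=2.144027, sinh=1.896536; start (x,ẋ)=(0.094400, 0.333200) → end (x,ẋ)=(0.275673, 0.620496)
phase 2: p=0.5236, T=0.646, ωT=2.050146, cosh=3.948874, sinh=3.820158; start (x,ẋ)=(0.275673, 0.620496) → end (x,ẋ)=(0.291476, -0.555525)
phase 3: p=0.7100, T=0.400, ωT=1.269440, cosh=1.919924, sinh=1.638935; start (x,ẋ)=(0.291476, -0.555525) → end (x,ẋ)=(-0.380423, -3.243445)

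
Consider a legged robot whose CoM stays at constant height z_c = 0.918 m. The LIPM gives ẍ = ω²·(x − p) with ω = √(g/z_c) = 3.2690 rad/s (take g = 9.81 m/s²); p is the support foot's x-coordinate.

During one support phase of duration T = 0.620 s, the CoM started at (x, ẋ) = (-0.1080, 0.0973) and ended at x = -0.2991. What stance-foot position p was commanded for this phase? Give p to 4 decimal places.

p = -0.0024

ωT = 3.2690·0.620 = 2.026780; cosh(ωT) = 3.860684, sinh(ωT) = 3.728925
x(T) = p + (x₀−p)·cosh(ωT) + (ẋ₀/ω)·sinh(ωT) ⇒ p·(1 − cosh) = x(T) − x₀·cosh − (ẋ₀/ω)·sinh
numerator   = -0.2991 − (-0.1080)·3.860684 − (0.0973/3.2690)·3.728925 = 0.006864
denominator = 1 − 3.860684 = -2.860684
p = 0.006864 / -2.860684 = -0.0024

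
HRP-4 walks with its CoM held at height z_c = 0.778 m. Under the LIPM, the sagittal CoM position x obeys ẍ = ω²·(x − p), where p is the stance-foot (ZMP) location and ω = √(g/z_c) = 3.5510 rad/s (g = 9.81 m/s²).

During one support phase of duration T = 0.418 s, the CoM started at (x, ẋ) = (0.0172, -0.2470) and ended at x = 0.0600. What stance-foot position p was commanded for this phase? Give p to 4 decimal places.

ωT = 3.5510·0.418 = 1.484318; cosh(ωT) = 2.319306, sinh(ωT) = 2.092649
x(T) = p + (x₀−p)·cosh(ωT) + (ẋ₀/ω)·sinh(ωT) ⇒ p·(1 − cosh) = x(T) − x₀·cosh − (ẋ₀/ω)·sinh
numerator   = 0.0600 − (0.0172)·2.319306 − (-0.2470/3.5510)·2.092649 = 0.165668
denominator = 1 − 2.319306 = -1.319306
p = 0.165668 / -1.319306 = -0.1256

p = -0.1256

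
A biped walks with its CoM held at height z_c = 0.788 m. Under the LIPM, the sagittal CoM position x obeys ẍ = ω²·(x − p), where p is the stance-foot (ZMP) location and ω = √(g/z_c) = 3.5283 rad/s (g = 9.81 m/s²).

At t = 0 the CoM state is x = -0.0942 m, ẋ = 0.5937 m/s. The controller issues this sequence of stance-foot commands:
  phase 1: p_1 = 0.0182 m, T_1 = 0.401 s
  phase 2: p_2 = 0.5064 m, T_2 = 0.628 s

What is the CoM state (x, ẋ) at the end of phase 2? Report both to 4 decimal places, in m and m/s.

phase 1: p=0.0182, T=0.401, ωT=1.414848, cosh=2.179412, sinh=1.936450; start (x,ẋ)=(-0.094200, 0.593700) → end (x,ẋ)=(0.099077, 0.525958)
phase 2: p=0.5064, T=0.628, ωT=2.215772, cosh=4.638779, sinh=4.529709; start (x,ẋ)=(0.099077, 0.525958) → end (x,ẋ)=(-0.707847, -4.070110)

x = -0.7078, ẋ = -4.0701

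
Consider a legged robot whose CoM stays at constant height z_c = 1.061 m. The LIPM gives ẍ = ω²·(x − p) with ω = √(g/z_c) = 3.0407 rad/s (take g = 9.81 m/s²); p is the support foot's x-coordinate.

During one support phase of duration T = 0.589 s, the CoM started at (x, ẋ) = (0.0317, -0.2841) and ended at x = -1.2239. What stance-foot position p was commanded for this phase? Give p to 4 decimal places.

p = 0.5042

ωT = 3.0407·0.589 = 1.790972; cosh(ωT) = 3.081038, sinh(ωT) = 2.914240
x(T) = p + (x₀−p)·cosh(ωT) + (ẋ₀/ω)·sinh(ωT) ⇒ p·(1 − cosh) = x(T) − x₀·cosh − (ẋ₀/ω)·sinh
numerator   = -1.2239 − (0.0317)·3.081038 − (-0.2841/3.0407)·2.914240 = -1.049284
denominator = 1 − 3.081038 = -2.081038
p = -1.049284 / -2.081038 = 0.5042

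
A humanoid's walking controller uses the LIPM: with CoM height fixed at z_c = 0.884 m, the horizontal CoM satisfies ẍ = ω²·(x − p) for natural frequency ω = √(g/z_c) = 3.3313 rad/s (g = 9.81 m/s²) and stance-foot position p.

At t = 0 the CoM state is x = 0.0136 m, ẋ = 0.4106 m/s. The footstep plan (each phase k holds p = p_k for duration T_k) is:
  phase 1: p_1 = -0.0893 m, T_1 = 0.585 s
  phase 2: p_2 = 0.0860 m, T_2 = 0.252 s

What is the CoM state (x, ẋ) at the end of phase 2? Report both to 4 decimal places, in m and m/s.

phase 1: p=-0.0893, T=0.585, ωT=1.948811, cosh=3.581388, sinh=3.438944; start (x,ẋ)=(0.013600, 0.410600) → end (x,ẋ)=(0.703093, 2.649356)
phase 2: p=0.0860, T=0.252, ωT=0.839488, cosh=1.373556, sinh=0.941624; start (x,ẋ)=(0.703093, 2.649356) → end (x,ẋ)=(1.682477, 5.574755)

x = 1.6825, ẋ = 5.5748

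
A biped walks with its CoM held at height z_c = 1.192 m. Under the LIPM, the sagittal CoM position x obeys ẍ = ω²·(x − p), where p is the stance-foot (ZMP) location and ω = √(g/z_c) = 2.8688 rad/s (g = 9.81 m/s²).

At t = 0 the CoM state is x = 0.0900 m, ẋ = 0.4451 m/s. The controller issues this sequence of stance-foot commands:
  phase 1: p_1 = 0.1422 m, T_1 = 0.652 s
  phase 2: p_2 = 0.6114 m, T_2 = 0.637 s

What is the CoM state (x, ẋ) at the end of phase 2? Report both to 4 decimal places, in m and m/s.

phase 1: p=0.1422, T=0.652, ωT=1.870458, cosh=3.322660, sinh=3.168606; start (x,ẋ)=(0.090000, 0.445100) → end (x,ẋ)=(0.460373, 1.004413)
phase 2: p=0.6114, T=0.637, ωT=1.827426, cosh=3.189343, sinh=3.028516; start (x,ẋ)=(0.460373, 1.004413) → end (x,ẋ)=(1.190054, 1.891260)

x = 1.1901, ẋ = 1.8913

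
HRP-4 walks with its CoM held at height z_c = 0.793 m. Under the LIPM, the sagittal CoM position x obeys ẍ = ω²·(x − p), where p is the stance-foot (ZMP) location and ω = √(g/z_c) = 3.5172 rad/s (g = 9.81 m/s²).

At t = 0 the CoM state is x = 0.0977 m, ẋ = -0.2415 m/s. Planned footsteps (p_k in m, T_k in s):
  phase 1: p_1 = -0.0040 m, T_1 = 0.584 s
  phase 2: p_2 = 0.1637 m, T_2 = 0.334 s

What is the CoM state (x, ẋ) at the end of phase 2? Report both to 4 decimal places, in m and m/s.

phase 1: p=-0.0040, T=0.584, ωT=2.054045, cosh=3.963800, sinh=3.835585; start (x,ẋ)=(0.097700, -0.241500) → end (x,ẋ)=(0.135757, 0.414728)
phase 2: p=0.1637, T=0.334, ωT=1.174745, cosh=1.773107, sinh=1.464209; start (x,ẋ)=(0.135757, 0.414728) → end (x,ẋ)=(0.286806, 0.591455)

x = 0.2868, ẋ = 0.5915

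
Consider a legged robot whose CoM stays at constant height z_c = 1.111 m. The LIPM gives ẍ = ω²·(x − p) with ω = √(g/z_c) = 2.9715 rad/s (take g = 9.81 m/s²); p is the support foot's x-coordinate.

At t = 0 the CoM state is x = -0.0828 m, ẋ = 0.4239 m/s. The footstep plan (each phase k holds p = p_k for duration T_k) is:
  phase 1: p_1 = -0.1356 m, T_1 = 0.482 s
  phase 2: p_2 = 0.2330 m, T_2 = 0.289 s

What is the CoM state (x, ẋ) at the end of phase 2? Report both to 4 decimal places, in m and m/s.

x = 0.6814, ẋ = 1.8236

phase 1: p=-0.1356, T=0.482, ωT=1.432263, cosh=2.213467, sinh=1.974699; start (x,ẋ)=(-0.082800, 0.423900) → end (x,ẋ)=(0.262972, 1.248110)
phase 2: p=0.2330, T=0.289, ωT=0.858763, cosh=1.391963, sinh=0.968277; start (x,ẋ)=(0.262972, 1.248110) → end (x,ẋ)=(0.681423, 1.823560)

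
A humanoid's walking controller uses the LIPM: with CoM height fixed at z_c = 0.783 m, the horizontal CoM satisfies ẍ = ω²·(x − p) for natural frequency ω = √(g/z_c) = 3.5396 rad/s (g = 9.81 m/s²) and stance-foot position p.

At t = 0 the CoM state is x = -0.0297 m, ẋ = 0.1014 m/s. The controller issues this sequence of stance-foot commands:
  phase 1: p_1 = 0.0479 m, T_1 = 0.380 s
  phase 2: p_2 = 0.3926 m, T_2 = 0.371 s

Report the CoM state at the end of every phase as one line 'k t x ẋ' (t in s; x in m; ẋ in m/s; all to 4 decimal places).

phase 1: p=0.0479, T=0.380, ωT=1.345048, cosh=2.049449, sinh=1.788922; start (x,ẋ)=(-0.029700, 0.101400) → end (x,ẋ)=(-0.059889, -0.283554)
phase 2: p=0.3926, T=0.371, ωT=1.313192, cosh=1.993491, sinh=1.724530; start (x,ẋ)=(-0.059889, -0.283554) → end (x,ẋ)=(-0.647584, -3.327326)

1 0.3800 -0.0599 -0.2836
2 0.7510 -0.6476 -3.3273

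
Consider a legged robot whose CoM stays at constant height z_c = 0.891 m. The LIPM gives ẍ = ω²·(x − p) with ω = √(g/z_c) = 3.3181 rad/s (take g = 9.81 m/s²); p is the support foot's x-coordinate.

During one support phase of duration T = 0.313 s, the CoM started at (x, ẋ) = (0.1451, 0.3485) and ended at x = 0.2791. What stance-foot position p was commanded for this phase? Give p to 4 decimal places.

ωT = 3.3181·0.313 = 1.038565; cosh(ωT) = 1.589561, sinh(ωT) = 1.235599
x(T) = p + (x₀−p)·cosh(ωT) + (ẋ₀/ω)·sinh(ωT) ⇒ p·(1 − cosh) = x(T) − x₀·cosh − (ẋ₀/ω)·sinh
numerator   = 0.2791 − (0.1451)·1.589561 − (0.3485/3.3181)·1.235599 = -0.081320
denominator = 1 − 1.589561 = -0.589561
p = -0.081320 / -0.589561 = 0.1379

p = 0.1379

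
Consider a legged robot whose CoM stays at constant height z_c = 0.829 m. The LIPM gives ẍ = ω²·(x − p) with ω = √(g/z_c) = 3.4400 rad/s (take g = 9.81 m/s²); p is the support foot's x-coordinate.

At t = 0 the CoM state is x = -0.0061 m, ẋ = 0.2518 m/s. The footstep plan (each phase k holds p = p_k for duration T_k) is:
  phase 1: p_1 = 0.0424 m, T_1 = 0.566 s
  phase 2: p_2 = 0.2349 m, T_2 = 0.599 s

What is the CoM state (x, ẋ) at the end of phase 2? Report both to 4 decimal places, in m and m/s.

x = 0.1453, ẋ = -0.2163

phase 1: p=0.0424, T=0.566, ωT=1.947040, cosh=3.575305, sinh=3.432609; start (x,ẋ)=(-0.006100, 0.251800) → end (x,ẋ)=(0.120257, 0.327565)
phase 2: p=0.2349, T=0.599, ωT=2.060560, cosh=3.988874, sinh=3.861491; start (x,ẋ)=(0.120257, 0.327565) → end (x,ẋ)=(0.145303, -0.216251)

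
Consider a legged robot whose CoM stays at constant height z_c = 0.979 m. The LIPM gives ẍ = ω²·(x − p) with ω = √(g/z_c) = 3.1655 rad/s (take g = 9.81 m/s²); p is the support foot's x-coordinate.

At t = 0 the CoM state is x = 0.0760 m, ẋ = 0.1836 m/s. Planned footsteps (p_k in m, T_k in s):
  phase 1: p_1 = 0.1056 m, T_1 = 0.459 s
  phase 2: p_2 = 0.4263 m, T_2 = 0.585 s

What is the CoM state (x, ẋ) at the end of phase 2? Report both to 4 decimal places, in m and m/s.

x = -0.2353, ẋ = -1.9247

phase 1: p=0.1056, T=0.459, ωT=1.452965, cosh=2.254824, sinh=2.020948; start (x,ẋ)=(0.076000, 0.183600) → end (x,ẋ)=(0.156073, 0.224625)
phase 2: p=0.4263, T=0.585, ωT=1.851818, cosh=3.264170, sinh=3.107219; start (x,ẋ)=(0.156073, 0.224625) → end (x,ẋ)=(-0.235278, -1.924713)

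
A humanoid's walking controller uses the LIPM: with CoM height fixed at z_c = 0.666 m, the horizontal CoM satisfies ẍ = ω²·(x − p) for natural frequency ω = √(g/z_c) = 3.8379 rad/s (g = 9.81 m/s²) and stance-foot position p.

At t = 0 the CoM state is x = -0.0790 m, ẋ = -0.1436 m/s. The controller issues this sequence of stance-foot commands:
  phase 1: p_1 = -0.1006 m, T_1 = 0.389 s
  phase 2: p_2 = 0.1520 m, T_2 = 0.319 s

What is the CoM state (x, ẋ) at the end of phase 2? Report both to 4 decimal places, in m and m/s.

phase 1: p=-0.1006, T=0.389, ωT=1.492943, cosh=2.337442, sinh=2.112732; start (x,ẋ)=(-0.079000, -0.143600) → end (x,ẋ)=(-0.129162, -0.160514)
phase 2: p=0.1520, T=0.319, ωT=1.224290, cosh=1.847858, sinh=1.553892; start (x,ẋ)=(-0.129162, -0.160514) → end (x,ẋ)=(-0.432536, -1.973367)

x = -0.4325, ẋ = -1.9734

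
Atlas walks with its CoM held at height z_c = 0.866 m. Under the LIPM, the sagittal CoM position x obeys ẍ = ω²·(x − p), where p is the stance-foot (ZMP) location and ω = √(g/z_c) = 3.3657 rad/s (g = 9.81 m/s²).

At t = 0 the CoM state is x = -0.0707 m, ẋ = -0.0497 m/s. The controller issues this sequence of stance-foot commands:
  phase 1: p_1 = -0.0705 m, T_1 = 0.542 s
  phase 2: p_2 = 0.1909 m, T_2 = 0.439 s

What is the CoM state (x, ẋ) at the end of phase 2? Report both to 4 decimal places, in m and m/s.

phase 1: p=-0.0705, T=0.542, ωT=1.824209, cosh=3.179619, sinh=3.018274; start (x,ẋ)=(-0.070700, -0.049700) → end (x,ẋ)=(-0.115706, -0.160059)
phase 2: p=0.1909, T=0.439, ωT=1.477542, cosh=2.305180, sinh=2.076982; start (x,ẋ)=(-0.115706, -0.160059) → end (x,ẋ)=(-0.614654, -2.512291)

x = -0.6147, ẋ = -2.5123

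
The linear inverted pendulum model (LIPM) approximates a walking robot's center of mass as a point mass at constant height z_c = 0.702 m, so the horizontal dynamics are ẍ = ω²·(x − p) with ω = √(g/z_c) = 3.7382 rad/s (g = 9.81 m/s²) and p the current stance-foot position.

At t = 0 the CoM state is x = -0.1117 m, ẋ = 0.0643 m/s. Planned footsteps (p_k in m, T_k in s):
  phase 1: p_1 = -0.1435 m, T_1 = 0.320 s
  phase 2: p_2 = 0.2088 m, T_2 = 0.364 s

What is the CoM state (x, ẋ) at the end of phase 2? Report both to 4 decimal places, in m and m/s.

x = -0.2067, ẋ = -1.2195

phase 1: p=-0.1435, T=0.320, ωT=1.196224, cosh=1.804969, sinh=1.502635; start (x,ẋ)=(-0.111700, 0.064300) → end (x,ẋ)=(-0.060255, 0.294685)
phase 2: p=0.2088, T=0.364, ωT=1.360705, cosh=2.077710, sinh=1.821230; start (x,ẋ)=(-0.060255, 0.294685) → end (x,ẋ)=(-0.206650, -1.219493)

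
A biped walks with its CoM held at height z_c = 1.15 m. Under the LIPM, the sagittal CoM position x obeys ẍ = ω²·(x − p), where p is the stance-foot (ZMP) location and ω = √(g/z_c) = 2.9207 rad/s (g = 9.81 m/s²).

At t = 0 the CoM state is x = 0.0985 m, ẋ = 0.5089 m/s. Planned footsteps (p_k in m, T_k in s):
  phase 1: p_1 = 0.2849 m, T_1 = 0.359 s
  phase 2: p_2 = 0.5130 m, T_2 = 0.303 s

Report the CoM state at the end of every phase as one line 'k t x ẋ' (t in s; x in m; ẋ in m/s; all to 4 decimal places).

1 0.3590 0.2044 0.1339
2 0.6620 0.1215 -0.7162

phase 1: p=0.2849, T=0.359, ωT=1.048531, cosh=1.601955, sinh=1.251503; start (x,ẋ)=(0.098500, 0.508900) → end (x,ẋ)=(0.204356, 0.133894)
phase 2: p=0.5130, T=0.303, ωT=0.884972, cosh=1.417821, sinh=1.005096; start (x,ẋ)=(0.204356, 0.133894) → end (x,ẋ)=(0.121475, -0.716212)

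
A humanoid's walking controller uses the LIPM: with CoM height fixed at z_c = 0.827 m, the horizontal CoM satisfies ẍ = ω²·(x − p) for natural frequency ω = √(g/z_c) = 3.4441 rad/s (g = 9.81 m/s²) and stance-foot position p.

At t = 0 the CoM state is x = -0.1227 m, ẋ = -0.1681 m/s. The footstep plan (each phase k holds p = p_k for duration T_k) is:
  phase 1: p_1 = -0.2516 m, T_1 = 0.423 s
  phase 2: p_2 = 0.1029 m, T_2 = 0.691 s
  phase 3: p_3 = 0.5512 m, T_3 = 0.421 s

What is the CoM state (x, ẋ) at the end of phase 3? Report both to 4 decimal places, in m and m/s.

phase 1: p=-0.2516, T=0.423, ωT=1.456854, cosh=2.262702, sinh=2.029734; start (x,ẋ)=(-0.122700, -0.168100) → end (x,ẋ)=(-0.059005, 0.520729)
phase 2: p=0.1029, T=0.691, ωT=2.379873, cosh=5.448047, sinh=5.355485; start (x,ẋ)=(-0.059005, 0.520729) → end (x,ẋ)=(0.030553, -0.149357)
phase 3: p=0.5512, T=0.421, ωT=1.449966, cosh=2.248774, sinh=2.014196; start (x,ẋ)=(0.030553, -0.149357) → end (x,ẋ)=(-0.706966, -3.947649)

x = -0.7070, ẋ = -3.9476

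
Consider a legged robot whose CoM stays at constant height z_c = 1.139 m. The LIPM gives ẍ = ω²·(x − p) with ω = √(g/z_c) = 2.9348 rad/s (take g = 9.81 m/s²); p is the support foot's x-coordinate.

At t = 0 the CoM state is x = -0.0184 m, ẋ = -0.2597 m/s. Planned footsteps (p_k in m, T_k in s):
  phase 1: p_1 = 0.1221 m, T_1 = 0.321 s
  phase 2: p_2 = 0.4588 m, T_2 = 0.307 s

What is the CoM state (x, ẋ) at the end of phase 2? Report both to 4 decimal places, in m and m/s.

phase 1: p=0.1221, T=0.321, ωT=0.942071, cosh=1.477554, sinh=1.087734; start (x,ẋ)=(-0.018400, -0.259700) → end (x,ẋ)=(-0.181750, -0.832236)
phase 2: p=0.4588, T=0.307, ωT=0.900984, cosh=1.434097, sinh=1.027927; start (x,ẋ)=(-0.181750, -0.832236) → end (x,ẋ)=(-0.751305, -3.125892)

x = -0.7513, ẋ = -3.1259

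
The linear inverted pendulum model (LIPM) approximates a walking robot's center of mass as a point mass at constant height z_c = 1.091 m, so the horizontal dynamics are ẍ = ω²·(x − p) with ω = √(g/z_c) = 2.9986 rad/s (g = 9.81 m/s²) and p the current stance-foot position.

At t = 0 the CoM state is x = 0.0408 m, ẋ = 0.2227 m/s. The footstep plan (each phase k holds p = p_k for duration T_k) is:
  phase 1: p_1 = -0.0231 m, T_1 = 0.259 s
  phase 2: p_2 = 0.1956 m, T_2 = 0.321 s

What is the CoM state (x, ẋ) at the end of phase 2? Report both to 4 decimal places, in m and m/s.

x = 0.2599, ẋ = 0.4487

phase 1: p=-0.0231, T=0.259, ωT=0.776637, cosh=1.317050, sinh=0.857100; start (x,ẋ)=(0.040800, 0.222700) → end (x,ẋ)=(0.124715, 0.457536)
phase 2: p=0.1956, T=0.321, ωT=0.962551, cosh=1.500142, sinh=1.118224; start (x,ẋ)=(0.124715, 0.457536) → end (x,ẋ)=(0.259884, 0.448683)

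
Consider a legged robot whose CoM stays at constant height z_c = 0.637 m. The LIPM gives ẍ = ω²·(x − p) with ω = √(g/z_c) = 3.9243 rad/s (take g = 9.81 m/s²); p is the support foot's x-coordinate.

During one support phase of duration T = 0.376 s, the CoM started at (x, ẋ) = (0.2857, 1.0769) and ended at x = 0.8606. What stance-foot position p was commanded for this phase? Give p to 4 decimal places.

ωT = 3.9243·0.376 = 1.475537; cosh(ωT) = 2.301019, sinh(ωT) = 2.072363
x(T) = p + (x₀−p)·cosh(ωT) + (ẋ₀/ω)·sinh(ωT) ⇒ p·(1 − cosh) = x(T) − x₀·cosh − (ẋ₀/ω)·sinh
numerator   = 0.8606 − (0.2857)·2.301019 − (1.0769/3.9243)·2.072363 = -0.365496
denominator = 1 − 2.301019 = -1.301019
p = -0.365496 / -1.301019 = 0.2809

p = 0.2809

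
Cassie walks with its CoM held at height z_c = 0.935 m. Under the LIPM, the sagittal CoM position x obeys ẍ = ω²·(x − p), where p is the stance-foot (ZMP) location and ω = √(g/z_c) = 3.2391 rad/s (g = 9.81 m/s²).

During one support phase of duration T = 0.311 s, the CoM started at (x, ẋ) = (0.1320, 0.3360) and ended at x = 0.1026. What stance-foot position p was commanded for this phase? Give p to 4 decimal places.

p = 0.4084

ωT = 3.2391·0.311 = 1.007360; cosh(ωT) = 1.551772, sinh(ωT) = 1.186590
x(T) = p + (x₀−p)·cosh(ωT) + (ẋ₀/ω)·sinh(ωT) ⇒ p·(1 − cosh) = x(T) − x₀·cosh − (ẋ₀/ω)·sinh
numerator   = 0.1026 − (0.1320)·1.551772 − (0.3360/3.2391)·1.186590 = -0.225322
denominator = 1 − 1.551772 = -0.551772
p = -0.225322 / -0.551772 = 0.4084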